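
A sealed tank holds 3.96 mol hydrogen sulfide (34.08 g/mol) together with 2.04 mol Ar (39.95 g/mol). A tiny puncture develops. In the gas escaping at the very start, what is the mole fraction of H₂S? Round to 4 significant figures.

0.6776

The effusion rate of species i is ∝ p_i/√M_i ∝ n_i/√M_i.
So x_H₂S in the escaping gas = (n_H₂S/√M_H₂S) / Σ(n_i/√M_i)
= (3.96/√34.08) / (3.96/√34.08 + 2.04/√39.95) = 0.6783/(0.6783 + 0.3228) = 0.6776.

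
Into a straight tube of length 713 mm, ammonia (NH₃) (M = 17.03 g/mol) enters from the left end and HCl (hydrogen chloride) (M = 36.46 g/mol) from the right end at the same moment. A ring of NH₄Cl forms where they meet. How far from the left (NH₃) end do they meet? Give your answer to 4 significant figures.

423.5 mm

Graham's law gives d_NH₃/d_HCl = rate_NH₃/rate_HCl = √(M_HCl/M_NH₃) = √(36.46/17.03) = 1.463.
With d_NH₃ + d_HCl = 713 mm, d_HCl = 713/(1 + 1.463) = 289.5 mm.
d_NH₃ = 713 − 289.5 = 423.5 mm.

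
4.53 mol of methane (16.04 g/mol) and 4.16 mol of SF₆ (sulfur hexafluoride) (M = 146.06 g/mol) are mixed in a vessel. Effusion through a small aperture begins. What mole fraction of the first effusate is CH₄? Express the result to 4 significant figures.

Each component's effusion rate ∝ (its partial pressure)·(1/√M) ∝ n_i/√M_i.
x_CH₄(eff) = (n_CH₄/√M_CH₄) / (n_CH₄/√M_CH₄ + n_SF₆/√M_SF₆)
= (4.53/√16.04) / (4.53/√16.04 + 4.16/√146.06) = 1.131/(1.131 + 0.3442) = 0.7667.

0.7667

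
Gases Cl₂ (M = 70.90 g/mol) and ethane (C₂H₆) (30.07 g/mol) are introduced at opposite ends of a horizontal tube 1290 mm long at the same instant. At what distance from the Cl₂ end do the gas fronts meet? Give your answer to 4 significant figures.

508.8 mm

Graham's law gives d_Cl₂/d_C₂H₆ = rate_Cl₂/rate_C₂H₆ = √(M_C₂H₆/M_Cl₂) = √(30.07/70.90) = 0.6512.
With d_Cl₂ + d_C₂H₆ = 1290 mm, d_C₂H₆ = 1290/(1 + 0.6512) = 781.2 mm.
d_Cl₂ = 1290 − 781.2 = 508.8 mm.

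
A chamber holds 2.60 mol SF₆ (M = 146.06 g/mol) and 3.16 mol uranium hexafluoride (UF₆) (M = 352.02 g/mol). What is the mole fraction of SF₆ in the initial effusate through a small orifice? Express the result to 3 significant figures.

0.561

Effusion rate of each component ∝ n_i/√M_i (partial pressure × 1/√M).
Mole fraction of SF₆ in the effusate = (n_SF₆/√M_SF₆) / (n_SF₆/√M_SF₆ + n_UF₆/√M_UF₆)
= (2.60/√146.06) / (2.60/√146.06 + 3.16/√352.02) = 0.2151/(0.2151 + 0.1684) = 0.561.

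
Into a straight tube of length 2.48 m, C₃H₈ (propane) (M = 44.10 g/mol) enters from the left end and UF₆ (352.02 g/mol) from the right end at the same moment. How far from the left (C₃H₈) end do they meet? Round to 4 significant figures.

Graham's law gives d_C₃H₈/d_UF₆ = rate_C₃H₈/rate_UF₆ = √(M_UF₆/M_C₃H₈) = √(352.02/44.10) = 2.825.
With d_C₃H₈ + d_UF₆ = 2.48 m, d_UF₆ = 2.48/(1 + 2.825) = 0.6483 m.
d_C₃H₈ = 2.48 − 0.6483 = 1.832 m.

1.832 m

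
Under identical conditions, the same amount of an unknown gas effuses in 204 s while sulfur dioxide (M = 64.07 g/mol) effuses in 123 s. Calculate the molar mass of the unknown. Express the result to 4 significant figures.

From Graham's law, t_X/t_SO₂ = √(M_X/M_SO₂).
204/123 = 1.659 = √(M_X/64.07)
M_X = 64.07 × 1.659² = 64.07 × 2.751 = 176.2 g/mol

176.2 g/mol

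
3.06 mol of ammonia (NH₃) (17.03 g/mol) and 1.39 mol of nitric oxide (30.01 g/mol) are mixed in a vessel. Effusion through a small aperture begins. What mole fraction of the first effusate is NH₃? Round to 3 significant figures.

Each component's effusion rate ∝ (its partial pressure)·(1/√M) ∝ n_i/√M_i.
Mole fraction of NH₃ in the effusate = (n_NH₃/√M_NH₃) / (n_NH₃/√M_NH₃ + n_NO/√M_NO)
= (3.06/√17.03) / (3.06/√17.03 + 1.39/√30.01) = 0.7415/(0.7415 + 0.2537) = 0.745.

0.745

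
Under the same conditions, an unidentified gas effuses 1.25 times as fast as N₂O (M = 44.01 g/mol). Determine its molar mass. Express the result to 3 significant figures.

Using Graham's law: rate_X/rate_N₂O = √(M_N₂O/M_X).
1.25 = √(44.01/M_X)
M_X = 44.01 / 1.25² = 44.01 / 1.562 = 28.2 g/mol

28.2 g/mol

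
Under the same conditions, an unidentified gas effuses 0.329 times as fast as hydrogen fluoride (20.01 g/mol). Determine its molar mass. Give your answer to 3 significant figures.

185 g/mol

Graham's law gives rate_X/rate_HF = √(M_HF/M_X).
0.329 = √(20.01/M_X)
M_X = 20.01 / 0.329² = 20.01 / 0.1082 = 185 g/mol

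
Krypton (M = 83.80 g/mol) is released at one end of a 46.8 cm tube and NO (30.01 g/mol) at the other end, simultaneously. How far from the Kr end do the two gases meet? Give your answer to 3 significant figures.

17.5 cm

The fronts meet when d_Kr + d_NO = L with d_Kr/d_NO = √(M_NO/M_Kr) (Graham's law). Here √(M_NO/M_Kr) = √(30.01/83.80) = 0.5984.
With d_Kr + d_NO = 46.8 cm, d_NO = 46.8/(1 + 0.5984) = 29.28 cm.
d_Kr = 46.8 − 29.28 = 17.5 cm.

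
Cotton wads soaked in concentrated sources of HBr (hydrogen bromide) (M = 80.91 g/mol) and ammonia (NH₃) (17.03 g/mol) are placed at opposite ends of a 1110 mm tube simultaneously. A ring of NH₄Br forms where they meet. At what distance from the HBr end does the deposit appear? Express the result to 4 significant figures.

In equal time, each gas travels a distance ∝ its rate ∝ 1/√M, so d_HBr/d_NH₃ = √(M_NH₃/M_HBr) = √(17.03/80.91) = 0.4588.
With d_HBr + d_NH₃ = 1110 mm, d_NH₃ = 1110/(1 + 0.4588) = 760.9 mm.
d_HBr = 1110 − 760.9 = 349.1 mm.

349.1 mm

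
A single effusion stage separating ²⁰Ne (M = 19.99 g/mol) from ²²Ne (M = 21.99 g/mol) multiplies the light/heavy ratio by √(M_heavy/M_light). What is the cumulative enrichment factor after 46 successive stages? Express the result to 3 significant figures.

8.96

After 46 stages the ratio has grown by (√(21.99/19.99))^46 = (21.99/19.99)^(46/2).
= 1.10005^23 = 8.96.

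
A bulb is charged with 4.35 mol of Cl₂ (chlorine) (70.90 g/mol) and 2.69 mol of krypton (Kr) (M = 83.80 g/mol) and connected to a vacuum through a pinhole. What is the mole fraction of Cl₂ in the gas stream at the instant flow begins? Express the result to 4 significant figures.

Each component's effusion rate ∝ (its partial pressure)·(1/√M) ∝ n_i/√M_i.
Mole fraction of Cl₂ in the effusate = (n_Cl₂/√M_Cl₂) / (n_Cl₂/√M_Cl₂ + n_Kr/√M_Kr)
= (4.35/√70.90) / (4.35/√70.90 + 2.69/√83.80) = 0.5166/(0.5166 + 0.2939) = 0.6374.

0.6374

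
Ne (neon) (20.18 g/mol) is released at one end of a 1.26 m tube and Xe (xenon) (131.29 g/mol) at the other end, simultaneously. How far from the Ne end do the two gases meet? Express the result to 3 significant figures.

0.905 m

In equal time, each gas travels a distance ∝ its rate ∝ 1/√M, so d_Ne/d_Xe = √(M_Xe/M_Ne) = √(131.29/20.18) = 2.551.
With d_Ne + d_Xe = 1.26 m, d_Xe = 1.26/(1 + 2.551) = 0.3549 m.
d_Ne = 1.26 − 0.3549 = 0.905 m.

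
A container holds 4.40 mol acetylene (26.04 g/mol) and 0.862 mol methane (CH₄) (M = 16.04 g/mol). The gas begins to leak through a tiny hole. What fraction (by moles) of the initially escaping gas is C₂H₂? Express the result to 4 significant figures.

0.8002

Each component's effusion rate ∝ (its partial pressure)·(1/√M) ∝ n_i/√M_i.
So x_C₂H₂ in the escaping gas = (n_C₂H₂/√M_C₂H₂) / Σ(n_i/√M_i)
= (4.40/√26.04) / (4.40/√26.04 + 0.862/√16.04) = 0.8622/(0.8622 + 0.2152) = 0.8002.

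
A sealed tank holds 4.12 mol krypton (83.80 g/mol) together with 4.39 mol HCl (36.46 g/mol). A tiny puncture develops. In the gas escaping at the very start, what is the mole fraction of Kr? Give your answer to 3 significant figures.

0.382

Effusion rate of each component ∝ n_i/√M_i (partial pressure × 1/√M).
x_Kr(eff) = (n_Kr/√M_Kr) / (n_Kr/√M_Kr + n_HCl/√M_HCl)
= (4.12/√83.80) / (4.12/√83.80 + 4.39/√36.46) = 0.4501/(0.4501 + 0.7270) = 0.382.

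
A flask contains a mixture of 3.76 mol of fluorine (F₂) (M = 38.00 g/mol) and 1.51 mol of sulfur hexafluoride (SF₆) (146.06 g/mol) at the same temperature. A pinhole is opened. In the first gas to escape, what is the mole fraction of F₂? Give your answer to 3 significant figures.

0.830

Effusion rate of each component ∝ n_i/√M_i (partial pressure × 1/√M).
Mole fraction of F₂ in the effusate = (n_F₂/√M_F₂) / (n_F₂/√M_F₂ + n_SF₆/√M_SF₆)
= (3.76/√38.00) / (3.76/√38.00 + 1.51/√146.06) = 0.6100/(0.6100 + 0.1249) = 0.830.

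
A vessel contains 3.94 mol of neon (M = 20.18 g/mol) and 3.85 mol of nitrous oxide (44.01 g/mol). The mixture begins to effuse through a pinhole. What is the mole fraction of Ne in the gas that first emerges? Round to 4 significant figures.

0.6018

Rate_i ∝ x_i/√M_i (Graham's law weighted by mole fraction), so the effusate composition follows n_i/√M_i.
Mole fraction of Ne in the effusate = (n_Ne/√M_Ne) / (n_Ne/√M_Ne + n_N₂O/√M_N₂O)
= (3.94/√20.18) / (3.94/√20.18 + 3.85/√44.01) = 0.8771/(0.8771 + 0.5803) = 0.6018.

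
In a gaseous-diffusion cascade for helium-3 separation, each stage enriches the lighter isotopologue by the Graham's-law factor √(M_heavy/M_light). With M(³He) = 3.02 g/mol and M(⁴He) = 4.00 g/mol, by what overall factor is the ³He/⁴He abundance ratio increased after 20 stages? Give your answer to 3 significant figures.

Overall factor = α^20 with α = √(4.00/3.02), i.e. (4.00/3.02)^(20/2).
= 1.32450^10 = 16.6.

16.6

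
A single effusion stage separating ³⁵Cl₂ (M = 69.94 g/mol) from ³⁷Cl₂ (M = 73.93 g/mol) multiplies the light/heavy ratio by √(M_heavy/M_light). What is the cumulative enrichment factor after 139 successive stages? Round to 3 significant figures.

The single-stage factor is √(M_heavy/M_light), so 139 stages give [√(73.93/69.94)]^139 = (73.93/69.94)^(139/2).
= 1.05705^(139/2) = 47.3.

47.3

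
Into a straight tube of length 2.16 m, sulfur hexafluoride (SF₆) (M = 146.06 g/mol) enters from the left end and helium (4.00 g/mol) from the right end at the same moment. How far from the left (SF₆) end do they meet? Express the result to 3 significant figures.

Distances travelled in equal time are proportional to diffusion rates, so d_SF₆/d_He = √(M_He/M_SF₆) = √(4.00/146.06) = 0.1655.
With d_SF₆ + d_He = 2.16 m, d_He = 2.16/(1 + 0.1655) = 1.853 m.
d_SF₆ = 2.16 − 1.853 = 0.307 m.

0.307 m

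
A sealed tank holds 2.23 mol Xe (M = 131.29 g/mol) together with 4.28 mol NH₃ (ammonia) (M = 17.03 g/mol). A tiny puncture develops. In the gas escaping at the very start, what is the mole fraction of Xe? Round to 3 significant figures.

Each component's effusion rate ∝ (its partial pressure)·(1/√M) ∝ n_i/√M_i.
So x_Xe in the escaping gas = (n_Xe/√M_Xe) / Σ(n_i/√M_i)
= (2.23/√131.29) / (2.23/√131.29 + 4.28/√17.03) = 0.1946/(0.1946 + 1.037) = 0.158.

0.158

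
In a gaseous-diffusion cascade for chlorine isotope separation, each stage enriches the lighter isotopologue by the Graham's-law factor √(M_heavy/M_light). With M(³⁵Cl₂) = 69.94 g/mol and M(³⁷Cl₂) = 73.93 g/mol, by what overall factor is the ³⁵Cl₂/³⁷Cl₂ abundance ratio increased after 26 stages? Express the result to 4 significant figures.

2.057

The single-stage factor is √(M_heavy/M_light), so 26 stages give [√(73.93/69.94)]^26 = (73.93/69.94)^(26/2).
= 1.05705^13 = 2.057.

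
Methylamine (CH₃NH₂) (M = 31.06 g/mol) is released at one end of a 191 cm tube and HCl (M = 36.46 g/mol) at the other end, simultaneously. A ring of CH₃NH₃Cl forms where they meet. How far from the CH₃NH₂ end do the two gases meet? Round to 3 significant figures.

The fronts meet when d_CH₃NH₂ + d_HCl = L with d_CH₃NH₂/d_HCl = √(M_HCl/M_CH₃NH₂) (Graham's law). Here √(M_HCl/M_CH₃NH₂) = √(36.46/31.06) = 1.083.
With d_CH₃NH₂ + d_HCl = 191 cm, d_HCl = 191/(1 + 1.083) = 91.68 cm.
d_CH₃NH₂ = 191 − 91.68 = 99.3 cm.

99.3 cm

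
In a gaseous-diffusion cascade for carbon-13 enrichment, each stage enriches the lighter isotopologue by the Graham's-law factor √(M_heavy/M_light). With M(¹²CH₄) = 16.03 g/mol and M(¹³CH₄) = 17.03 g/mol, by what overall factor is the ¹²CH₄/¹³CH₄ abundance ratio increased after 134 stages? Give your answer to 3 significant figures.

57.7

Each stage multiplies the ratio by α = √(17.03/16.03), so after 134 stages the overall factor is α^134 = (17.03/16.03)^(134/2).
= 1.06238^67 = 57.7.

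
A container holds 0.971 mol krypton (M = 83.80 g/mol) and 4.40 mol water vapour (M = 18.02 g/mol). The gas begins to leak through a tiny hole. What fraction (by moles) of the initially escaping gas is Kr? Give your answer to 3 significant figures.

0.0928

Rate_i ∝ x_i/√M_i (Graham's law weighted by mole fraction), so the effusate composition follows n_i/√M_i.
So x_Kr in the escaping gas = (n_Kr/√M_Kr) / Σ(n_i/√M_i)
= (0.971/√83.80) / (0.971/√83.80 + 4.40/√18.02) = 0.1061/(0.1061 + 1.037) = 0.0928.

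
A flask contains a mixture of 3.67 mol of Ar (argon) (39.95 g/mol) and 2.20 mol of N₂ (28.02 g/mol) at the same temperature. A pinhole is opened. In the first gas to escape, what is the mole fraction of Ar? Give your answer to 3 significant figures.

The effusion rate of species i is ∝ p_i/√M_i ∝ n_i/√M_i.
So x_Ar in the escaping gas = (n_Ar/√M_Ar) / Σ(n_i/√M_i)
= (3.67/√39.95) / (3.67/√39.95 + 2.20/√28.02) = 0.5806/(0.5806 + 0.4156) = 0.583.

0.583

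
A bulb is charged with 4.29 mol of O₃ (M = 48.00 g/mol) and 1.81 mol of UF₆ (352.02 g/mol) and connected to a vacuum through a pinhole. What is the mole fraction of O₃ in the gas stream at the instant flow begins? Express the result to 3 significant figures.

Each component's effusion rate ∝ (its partial pressure)·(1/√M) ∝ n_i/√M_i.
So x_O₃ in the escaping gas = (n_O₃/√M_O₃) / Σ(n_i/√M_i)
= (4.29/√48.00) / (4.29/√48.00 + 1.81/√352.02) = 0.6192/(0.6192 + 0.09647) = 0.865.

0.865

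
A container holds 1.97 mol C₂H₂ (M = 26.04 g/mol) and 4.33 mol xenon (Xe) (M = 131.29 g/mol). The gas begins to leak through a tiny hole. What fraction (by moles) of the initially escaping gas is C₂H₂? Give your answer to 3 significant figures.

Rate_i ∝ x_i/√M_i (Graham's law weighted by mole fraction), so the effusate composition follows n_i/√M_i.
Mole fraction of C₂H₂ in the effusate = (n_C₂H₂/√M_C₂H₂) / (n_C₂H₂/√M_C₂H₂ + n_Xe/√M_Xe)
= (1.97/√26.04) / (1.97/√26.04 + 4.33/√131.29) = 0.3861/(0.3861 + 0.3779) = 0.505.

0.505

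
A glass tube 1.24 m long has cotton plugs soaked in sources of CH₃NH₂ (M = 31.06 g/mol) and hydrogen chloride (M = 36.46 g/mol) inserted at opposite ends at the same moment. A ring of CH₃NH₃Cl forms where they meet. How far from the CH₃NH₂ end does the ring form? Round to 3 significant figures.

0.645 m

In equal time, each gas travels a distance ∝ its rate ∝ 1/√M, so d_CH₃NH₂/d_HCl = √(M_HCl/M_CH₃NH₂) = √(36.46/31.06) = 1.083.
With d_CH₃NH₂ + d_HCl = 1.24 m, d_HCl = 1.24/(1 + 1.083) = 0.5952 m.
d_CH₃NH₂ = 1.24 − 0.5952 = 0.645 m.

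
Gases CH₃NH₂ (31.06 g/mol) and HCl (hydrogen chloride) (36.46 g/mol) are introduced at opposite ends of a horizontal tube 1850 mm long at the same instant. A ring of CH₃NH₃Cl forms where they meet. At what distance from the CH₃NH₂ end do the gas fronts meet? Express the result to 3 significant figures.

962 mm

The fronts meet when d_CH₃NH₂ + d_HCl = L with d_CH₃NH₂/d_HCl = √(M_HCl/M_CH₃NH₂) (Graham's law). Here √(M_HCl/M_CH₃NH₂) = √(36.46/31.06) = 1.083.
With d_CH₃NH₂ + d_HCl = 1850 mm, d_HCl = 1850/(1 + 1.083) = 888.0 mm.
d_CH₃NH₂ = 1850 − 888.0 = 962 mm.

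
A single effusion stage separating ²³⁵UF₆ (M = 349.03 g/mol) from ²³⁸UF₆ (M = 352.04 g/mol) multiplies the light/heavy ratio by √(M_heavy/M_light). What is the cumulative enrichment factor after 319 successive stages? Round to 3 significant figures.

After 319 stages the ratio has grown by (√(352.04/349.03))^319 = (352.04/349.03)^(319/2).
= 1.00862^(319/2) = 3.93.

3.93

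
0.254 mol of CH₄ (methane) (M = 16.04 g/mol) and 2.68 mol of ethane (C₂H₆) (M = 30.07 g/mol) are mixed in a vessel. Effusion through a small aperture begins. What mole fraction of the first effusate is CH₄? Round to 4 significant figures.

The effusion rate of species i is ∝ p_i/√M_i ∝ n_i/√M_i.
x_CH₄(eff) = (n_CH₄/√M_CH₄) / (n_CH₄/√M_CH₄ + n_C₂H₆/√M_C₂H₆)
= (0.254/√16.04) / (0.254/√16.04 + 2.68/√30.07) = 0.06342/(0.06342 + 0.4887) = 0.1149.

0.1149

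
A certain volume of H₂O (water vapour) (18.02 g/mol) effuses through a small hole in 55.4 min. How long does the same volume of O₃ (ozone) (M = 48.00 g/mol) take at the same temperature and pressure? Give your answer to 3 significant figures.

90.4 min

By Graham's law, t_O₃/t_H₂O = √(M_O₃/M_H₂O) = √(48.00/18.02) = √2.664 = 1.632.
So the time for O₃ is 55.4 × 1.632 = 90.4 min.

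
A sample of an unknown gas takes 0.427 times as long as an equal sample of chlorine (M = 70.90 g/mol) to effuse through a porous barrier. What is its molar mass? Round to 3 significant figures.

By Graham's law, t_X/t_Cl₂ = √(M_X/M_Cl₂).
0.427 = √(M_X/70.90)
M_X = 70.90 × 0.427² = 70.90 × 0.1823 = 12.9 g/mol

12.9 g/mol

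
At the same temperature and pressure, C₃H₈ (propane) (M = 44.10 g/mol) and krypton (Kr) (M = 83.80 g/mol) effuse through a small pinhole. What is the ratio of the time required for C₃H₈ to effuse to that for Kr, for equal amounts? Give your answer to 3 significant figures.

0.725

Graham's law gives t_C₃H₈/t_Kr = √(M_C₃H₈/M_Kr) = √(44.10/83.80) = √0.5263 = 0.725.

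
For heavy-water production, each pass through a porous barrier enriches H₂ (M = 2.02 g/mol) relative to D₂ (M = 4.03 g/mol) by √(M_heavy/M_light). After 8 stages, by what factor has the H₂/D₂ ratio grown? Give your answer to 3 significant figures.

After 8 stages the ratio has grown by (√(4.03/2.02))^8 = (4.03/2.02)^(8/2).
= 1.99505^4 = 15.8.

15.8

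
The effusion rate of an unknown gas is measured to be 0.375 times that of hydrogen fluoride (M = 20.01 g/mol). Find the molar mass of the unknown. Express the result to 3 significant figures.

Graham's law gives rate_X/rate_HF = √(M_HF/M_X).
0.375 = √(20.01/M_X)
M_X = 20.01 / 0.375² = 20.01 / 0.1406 = 142 g/mol

142 g/mol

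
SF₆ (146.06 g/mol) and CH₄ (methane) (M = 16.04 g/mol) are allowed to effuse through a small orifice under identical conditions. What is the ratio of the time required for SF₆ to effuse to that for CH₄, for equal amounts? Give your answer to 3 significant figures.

Graham's law gives t_SF₆/t_CH₄ = √(M_SF₆/M_CH₄) = √(146.06/16.04) = √9.106 = 3.02.

3.02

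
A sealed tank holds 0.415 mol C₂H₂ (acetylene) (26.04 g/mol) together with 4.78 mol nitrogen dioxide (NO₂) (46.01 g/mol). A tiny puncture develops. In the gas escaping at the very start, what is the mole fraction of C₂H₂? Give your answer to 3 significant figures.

0.103

Effusion rate of each component ∝ n_i/√M_i (partial pressure × 1/√M).
So x_C₂H₂ in the escaping gas = (n_C₂H₂/√M_C₂H₂) / Σ(n_i/√M_i)
= (0.415/√26.04) / (0.415/√26.04 + 4.78/√46.01) = 0.08133/(0.08133 + 0.7047) = 0.103.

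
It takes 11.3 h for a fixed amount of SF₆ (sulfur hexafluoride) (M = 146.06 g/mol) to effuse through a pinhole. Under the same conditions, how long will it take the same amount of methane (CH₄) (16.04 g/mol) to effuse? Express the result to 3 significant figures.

3.74 h

Graham's law gives t_CH₄/t_SF₆ = √(M_CH₄/M_SF₆) = √(16.04/146.06) = √0.1098 = 0.3314.
So the time for CH₄ is 11.3 × 0.3314 = 3.74 h.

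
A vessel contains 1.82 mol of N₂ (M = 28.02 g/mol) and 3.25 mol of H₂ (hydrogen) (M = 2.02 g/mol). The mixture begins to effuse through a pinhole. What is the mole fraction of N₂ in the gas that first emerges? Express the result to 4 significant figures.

0.1307

Rate_i ∝ x_i/√M_i (Graham's law weighted by mole fraction), so the effusate composition follows n_i/√M_i.
Mole fraction of N₂ in the effusate = (n_N₂/√M_N₂) / (n_N₂/√M_N₂ + n_H₂/√M_H₂)
= (1.82/√28.02) / (1.82/√28.02 + 3.25/√2.02) = 0.3438/(0.3438 + 2.287) = 0.1307.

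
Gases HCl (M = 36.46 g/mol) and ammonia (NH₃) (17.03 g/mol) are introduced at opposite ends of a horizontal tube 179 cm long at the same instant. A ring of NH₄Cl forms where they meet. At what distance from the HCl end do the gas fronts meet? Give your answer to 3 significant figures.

Distances travelled in equal time are proportional to diffusion rates, so d_HCl/d_NH₃ = √(M_NH₃/M_HCl) = √(17.03/36.46) = 0.6834.
With d_HCl + d_NH₃ = 179 cm, d_NH₃ = 179/(1 + 0.6834) = 106.3 cm.
d_HCl = 179 − 106.3 = 72.7 cm.

72.7 cm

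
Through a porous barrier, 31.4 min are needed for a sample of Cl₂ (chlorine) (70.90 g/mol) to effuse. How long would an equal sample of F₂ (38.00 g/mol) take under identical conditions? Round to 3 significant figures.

By Graham's law, t_F₂/t_Cl₂ = √(M_F₂/M_Cl₂) = √(38.00/70.90) = √0.5360 = 0.7321.
So the time for F₂ is 31.4 × 0.7321 = 23.0 min.

23.0 min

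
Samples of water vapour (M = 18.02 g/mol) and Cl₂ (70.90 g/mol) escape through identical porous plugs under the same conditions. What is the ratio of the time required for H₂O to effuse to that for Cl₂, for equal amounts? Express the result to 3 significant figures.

Using Graham's law: t_H₂O/t_Cl₂ = √(M_H₂O/M_Cl₂) = √(18.02/70.90) = √0.2542 = 0.504.

0.504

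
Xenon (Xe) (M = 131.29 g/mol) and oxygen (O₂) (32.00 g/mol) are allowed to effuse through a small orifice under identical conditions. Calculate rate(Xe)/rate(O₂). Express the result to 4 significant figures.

0.4937

Using Graham's law: rate_Xe/rate_O₂ = √(M_O₂/M_Xe) = √(32.00/131.29) = √0.2437 = 0.4937.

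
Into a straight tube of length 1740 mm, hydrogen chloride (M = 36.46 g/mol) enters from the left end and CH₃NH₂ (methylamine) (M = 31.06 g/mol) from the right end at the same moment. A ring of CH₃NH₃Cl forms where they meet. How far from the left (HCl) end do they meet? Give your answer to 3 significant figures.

In equal time, each gas travels a distance ∝ its rate ∝ 1/√M, so d_HCl/d_CH₃NH₂ = √(M_CH₃NH₂/M_HCl) = √(31.06/36.46) = 0.9230.
With d_HCl + d_CH₃NH₂ = 1740 mm, d_CH₃NH₂ = 1740/(1 + 0.9230) = 904.8 mm.
d_HCl = 1740 − 904.8 = 835 mm.

835 mm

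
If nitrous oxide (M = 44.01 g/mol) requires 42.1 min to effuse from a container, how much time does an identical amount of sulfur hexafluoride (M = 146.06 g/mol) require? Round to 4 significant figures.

76.70 min

Graham's law gives t_SF₆/t_N₂O = √(M_SF₆/M_N₂O) = √(146.06/44.01) = √3.319 = 1.822.
So the time for SF₆ is 42.1 × 1.822 = 76.70 min.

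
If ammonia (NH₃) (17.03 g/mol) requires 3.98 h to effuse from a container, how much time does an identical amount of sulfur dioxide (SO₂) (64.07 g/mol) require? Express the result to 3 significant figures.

7.72 h

By Graham's law, t_SO₂/t_NH₃ = √(M_SO₂/M_NH₃) = √(64.07/17.03) = √3.762 = 1.940.
So the time for SO₂ is 3.98 × 1.940 = 7.72 h.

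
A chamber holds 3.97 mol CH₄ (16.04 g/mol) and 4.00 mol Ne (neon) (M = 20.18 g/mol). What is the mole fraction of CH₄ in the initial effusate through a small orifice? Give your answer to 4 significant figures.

0.5268

Rate_i ∝ x_i/√M_i (Graham's law weighted by mole fraction), so the effusate composition follows n_i/√M_i.
x_CH₄(eff) = (n_CH₄/√M_CH₄) / (n_CH₄/√M_CH₄ + n_Ne/√M_Ne)
= (3.97/√16.04) / (3.97/√16.04 + 4.00/√20.18) = 0.9913/(0.9913 + 0.8904) = 0.5268.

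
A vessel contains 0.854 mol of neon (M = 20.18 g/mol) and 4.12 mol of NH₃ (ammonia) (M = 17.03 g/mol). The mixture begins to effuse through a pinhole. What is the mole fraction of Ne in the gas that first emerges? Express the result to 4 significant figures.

0.1600

Rate_i ∝ x_i/√M_i (Graham's law weighted by mole fraction), so the effusate composition follows n_i/√M_i.
Mole fraction of Ne in the effusate = (n_Ne/√M_Ne) / (n_Ne/√M_Ne + n_NH₃/√M_NH₃)
= (0.854/√20.18) / (0.854/√20.18 + 4.12/√17.03) = 0.1901/(0.1901 + 0.9984) = 0.1600.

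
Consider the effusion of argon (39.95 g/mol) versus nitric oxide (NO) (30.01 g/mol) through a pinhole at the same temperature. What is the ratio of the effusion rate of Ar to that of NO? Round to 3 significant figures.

From Graham's law, rate_Ar/rate_NO = √(M_NO/M_Ar) = √(30.01/39.95) = √0.7512 = 0.867.

0.867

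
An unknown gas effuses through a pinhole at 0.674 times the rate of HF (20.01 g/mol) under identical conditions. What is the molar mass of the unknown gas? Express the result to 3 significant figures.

Using Graham's law: rate_X/rate_HF = √(M_HF/M_X).
0.674 = √(20.01/M_X)
M_X = 20.01 / 0.674² = 20.01 / 0.4543 = 44.0 g/mol

44.0 g/mol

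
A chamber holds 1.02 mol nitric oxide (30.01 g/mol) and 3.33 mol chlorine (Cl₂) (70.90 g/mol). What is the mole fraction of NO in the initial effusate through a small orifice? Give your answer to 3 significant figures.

Effusion rate of each component ∝ n_i/√M_i (partial pressure × 1/√M).
x_NO(eff) = (n_NO/√M_NO) / (n_NO/√M_NO + n_Cl₂/√M_Cl₂)
= (1.02/√30.01) / (1.02/√30.01 + 3.33/√70.90) = 0.1862/(0.1862 + 0.3955) = 0.320.

0.320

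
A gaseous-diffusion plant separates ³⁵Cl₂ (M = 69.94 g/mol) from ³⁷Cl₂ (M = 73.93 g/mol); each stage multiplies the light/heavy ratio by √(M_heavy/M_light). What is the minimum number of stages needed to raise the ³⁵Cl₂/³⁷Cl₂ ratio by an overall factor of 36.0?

Per stage α = (73.93/69.94)^(1/2) = 1.05705^0.5, giving ln α = 0.02774.
Need α^N ≥ 36.0 ⇒ N ≥ ln(36.0) / ln α = 3.584 / 0.02774 = 129.18.
Minimum whole number of stages: N = 130.

130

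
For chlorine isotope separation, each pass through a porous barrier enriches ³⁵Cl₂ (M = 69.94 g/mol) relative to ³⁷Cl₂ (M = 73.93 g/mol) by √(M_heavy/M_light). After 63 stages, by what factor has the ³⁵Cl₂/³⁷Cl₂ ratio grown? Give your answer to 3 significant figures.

After 63 stages the ratio has grown by (√(73.93/69.94))^63 = (73.93/69.94)^(63/2).
= 1.05705^(63/2) = 5.74.

5.74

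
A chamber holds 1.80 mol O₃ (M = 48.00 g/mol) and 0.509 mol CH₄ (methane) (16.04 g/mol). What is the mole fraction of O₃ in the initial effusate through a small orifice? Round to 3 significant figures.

Effusion rate of each component ∝ n_i/√M_i (partial pressure × 1/√M).
So x_O₃ in the escaping gas = (n_O₃/√M_O₃) / Σ(n_i/√M_i)
= (1.80/√48.00) / (1.80/√48.00 + 0.509/√16.04) = 0.2598/(0.2598 + 0.1271) = 0.672.

0.672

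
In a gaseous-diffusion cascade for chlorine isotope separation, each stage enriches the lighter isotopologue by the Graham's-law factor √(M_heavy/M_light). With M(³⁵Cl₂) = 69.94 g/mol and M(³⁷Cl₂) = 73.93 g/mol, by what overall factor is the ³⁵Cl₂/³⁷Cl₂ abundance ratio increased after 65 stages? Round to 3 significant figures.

6.07

After 65 stages the ratio has grown by (√(73.93/69.94))^65 = (73.93/69.94)^(65/2).
= 1.05705^(65/2) = 6.07.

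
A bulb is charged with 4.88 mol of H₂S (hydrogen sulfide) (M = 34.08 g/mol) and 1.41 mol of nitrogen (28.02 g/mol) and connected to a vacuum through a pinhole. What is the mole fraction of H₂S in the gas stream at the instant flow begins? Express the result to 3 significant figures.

Effusion rate of each component ∝ n_i/√M_i (partial pressure × 1/√M).
x_H₂S(eff) = (n_H₂S/√M_H₂S) / (n_H₂S/√M_H₂S + n_N₂/√M_N₂)
= (4.88/√34.08) / (4.88/√34.08 + 1.41/√28.02) = 0.8359/(0.8359 + 0.2664) = 0.758.

0.758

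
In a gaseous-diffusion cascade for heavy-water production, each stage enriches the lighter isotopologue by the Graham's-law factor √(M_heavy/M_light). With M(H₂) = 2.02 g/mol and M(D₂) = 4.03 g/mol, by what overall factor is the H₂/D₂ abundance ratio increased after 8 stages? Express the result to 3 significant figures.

15.8

Overall factor = α^8 with α = √(4.03/2.02), i.e. (4.03/2.02)^(8/2).
= 1.99505^4 = 15.8.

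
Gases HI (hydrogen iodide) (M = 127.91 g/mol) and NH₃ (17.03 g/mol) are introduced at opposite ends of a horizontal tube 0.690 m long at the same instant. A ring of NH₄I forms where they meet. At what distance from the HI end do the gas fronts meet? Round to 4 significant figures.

0.1845 m

The fronts meet when d_HI + d_NH₃ = L with d_HI/d_NH₃ = √(M_NH₃/M_HI) (Graham's law). Here √(M_NH₃/M_HI) = √(17.03/127.91) = 0.3649.
With d_HI + d_NH₃ = 0.690 m, d_NH₃ = 0.690/(1 + 0.3649) = 0.5055 m.
d_HI = 0.690 − 0.5055 = 0.1845 m.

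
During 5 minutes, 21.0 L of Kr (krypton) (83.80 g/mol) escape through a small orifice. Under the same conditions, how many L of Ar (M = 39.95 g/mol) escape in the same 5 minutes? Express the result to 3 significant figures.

From Graham's law, rate_Ar/rate_Kr = √(M_Kr/M_Ar) = √(83.80/39.95) = √2.098 = 1.448.
So the volume for Ar is 21.0 × 1.448 = 30.4 L.

30.4 L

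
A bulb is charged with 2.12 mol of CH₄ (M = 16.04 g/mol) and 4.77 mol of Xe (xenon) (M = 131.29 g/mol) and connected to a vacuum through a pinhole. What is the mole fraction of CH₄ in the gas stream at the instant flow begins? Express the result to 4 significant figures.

The effusion rate of species i is ∝ p_i/√M_i ∝ n_i/√M_i.
x_CH₄(eff) = (n_CH₄/√M_CH₄) / (n_CH₄/√M_CH₄ + n_Xe/√M_Xe)
= (2.12/√16.04) / (2.12/√16.04 + 4.77/√131.29) = 0.5293/(0.5293 + 0.4163) = 0.5598.

0.5598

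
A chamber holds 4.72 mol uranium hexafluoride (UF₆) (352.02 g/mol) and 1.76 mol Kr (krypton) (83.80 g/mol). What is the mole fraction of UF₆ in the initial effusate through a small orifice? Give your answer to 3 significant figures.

0.567

The effusion rate of species i is ∝ p_i/√M_i ∝ n_i/√M_i.
So x_UF₆ in the escaping gas = (n_UF₆/√M_UF₆) / Σ(n_i/√M_i)
= (4.72/√352.02) / (4.72/√352.02 + 1.76/√83.80) = 0.2516/(0.2516 + 0.1923) = 0.567.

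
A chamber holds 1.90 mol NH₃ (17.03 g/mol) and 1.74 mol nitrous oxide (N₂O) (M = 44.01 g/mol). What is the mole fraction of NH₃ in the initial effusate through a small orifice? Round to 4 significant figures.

Each component's effusion rate ∝ (its partial pressure)·(1/√M) ∝ n_i/√M_i.
Mole fraction of NH₃ in the effusate = (n_NH₃/√M_NH₃) / (n_NH₃/√M_NH₃ + n_N₂O/√M_N₂O)
= (1.90/√17.03) / (1.90/√17.03 + 1.74/√44.01) = 0.4604/(0.4604 + 0.2623) = 0.6371.

0.6371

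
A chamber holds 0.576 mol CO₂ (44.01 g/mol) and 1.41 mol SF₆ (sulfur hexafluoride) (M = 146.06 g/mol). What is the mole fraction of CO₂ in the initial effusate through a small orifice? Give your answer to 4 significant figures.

Rate_i ∝ x_i/√M_i (Graham's law weighted by mole fraction), so the effusate composition follows n_i/√M_i.
Mole fraction of CO₂ in the effusate = (n_CO₂/√M_CO₂) / (n_CO₂/√M_CO₂ + n_SF₆/√M_SF₆)
= (0.576/√44.01) / (0.576/√44.01 + 1.41/√146.06) = 0.08683/(0.08683 + 0.1167) = 0.4267.

0.4267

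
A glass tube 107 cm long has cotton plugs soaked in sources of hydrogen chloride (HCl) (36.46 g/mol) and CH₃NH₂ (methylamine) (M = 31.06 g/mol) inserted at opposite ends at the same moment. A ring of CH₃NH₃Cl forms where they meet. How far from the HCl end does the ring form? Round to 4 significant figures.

Distances travelled in equal time are proportional to diffusion rates, so d_HCl/d_CH₃NH₂ = √(M_CH₃NH₂/M_HCl) = √(31.06/36.46) = 0.9230.
With d_HCl + d_CH₃NH₂ = 107 cm, d_CH₃NH₂ = 107/(1 + 0.9230) = 55.64 cm.
d_HCl = 107 − 55.64 = 51.36 cm.

51.36 cm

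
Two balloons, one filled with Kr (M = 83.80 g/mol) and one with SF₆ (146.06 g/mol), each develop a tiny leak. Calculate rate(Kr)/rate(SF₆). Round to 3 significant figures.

Graham's law gives rate_Kr/rate_SF₆ = √(M_SF₆/M_Kr) = √(146.06/83.80) = √1.743 = 1.32.

1.32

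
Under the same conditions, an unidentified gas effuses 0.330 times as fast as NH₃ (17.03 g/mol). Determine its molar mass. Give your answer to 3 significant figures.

156 g/mol

Since effusion rate ∝ 1/√M, rate_X/rate_NH₃ = √(M_NH₃/M_X).
0.330 = √(17.03/M_X)
M_X = 17.03 / 0.330² = 17.03 / 0.1089 = 156 g/mol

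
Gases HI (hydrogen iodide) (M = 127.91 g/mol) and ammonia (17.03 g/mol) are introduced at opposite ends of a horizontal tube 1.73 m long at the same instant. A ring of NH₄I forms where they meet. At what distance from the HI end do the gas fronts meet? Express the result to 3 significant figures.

Graham's law gives d_HI/d_NH₃ = rate_HI/rate_NH₃ = √(M_NH₃/M_HI) = √(17.03/127.91) = 0.3649.
With d_HI + d_NH₃ = 1.73 m, d_NH₃ = 1.73/(1 + 0.3649) = 1.268 m.
d_HI = 1.73 − 1.268 = 0.462 m.

0.462 m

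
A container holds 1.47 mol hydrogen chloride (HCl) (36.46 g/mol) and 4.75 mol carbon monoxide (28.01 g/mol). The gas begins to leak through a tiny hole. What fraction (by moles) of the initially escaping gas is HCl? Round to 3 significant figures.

Rate_i ∝ x_i/√M_i (Graham's law weighted by mole fraction), so the effusate composition follows n_i/√M_i.
x_HCl(eff) = (n_HCl/√M_HCl) / (n_HCl/√M_HCl + n_CO/√M_CO)
= (1.47/√36.46) / (1.47/√36.46 + 4.75/√28.01) = 0.2434/(0.2434 + 0.8975) = 0.213.

0.213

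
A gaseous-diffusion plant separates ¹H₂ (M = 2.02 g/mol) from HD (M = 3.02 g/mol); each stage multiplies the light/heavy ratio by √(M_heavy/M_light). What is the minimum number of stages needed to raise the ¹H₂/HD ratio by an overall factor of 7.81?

Per stage α = (3.02/2.02)^(1/2) = 1.49505^0.5, giving ln α = 0.2011.
Need α^N ≥ 7.81 ⇒ N ≥ ln(7.81) / ln α = 2.055 / 0.2011 = 10.22.
Rounding up, N = 11 stages.

11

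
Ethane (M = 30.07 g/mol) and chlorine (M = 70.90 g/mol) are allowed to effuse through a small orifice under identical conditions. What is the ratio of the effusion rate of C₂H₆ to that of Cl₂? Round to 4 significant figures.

1.536

Since effusion rate ∝ 1/√M, rate_C₂H₆/rate_Cl₂ = √(M_Cl₂/M_C₂H₆) = √(70.90/30.07) = √2.358 = 1.536.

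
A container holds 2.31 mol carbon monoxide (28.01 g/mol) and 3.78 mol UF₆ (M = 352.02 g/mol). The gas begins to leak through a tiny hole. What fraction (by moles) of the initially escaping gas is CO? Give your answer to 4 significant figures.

0.6842

Rate_i ∝ x_i/√M_i (Graham's law weighted by mole fraction), so the effusate composition follows n_i/√M_i.
Mole fraction of CO in the effusate = (n_CO/√M_CO) / (n_CO/√M_CO + n_UF₆/√M_UF₆)
= (2.31/√28.01) / (2.31/√28.01 + 3.78/√352.02) = 0.4365/(0.4365 + 0.2015) = 0.6842.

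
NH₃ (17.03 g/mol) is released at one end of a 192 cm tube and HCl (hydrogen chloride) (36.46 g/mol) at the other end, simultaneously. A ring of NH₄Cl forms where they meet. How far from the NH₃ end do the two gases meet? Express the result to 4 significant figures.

The fronts meet when d_NH₃ + d_HCl = L with d_NH₃/d_HCl = √(M_HCl/M_NH₃) (Graham's law). Here √(M_HCl/M_NH₃) = √(36.46/17.03) = 1.463.
With d_NH₃ + d_HCl = 192 cm, d_HCl = 192/(1 + 1.463) = 77.95 cm.
d_NH₃ = 192 − 77.95 = 114.1 cm.

114.1 cm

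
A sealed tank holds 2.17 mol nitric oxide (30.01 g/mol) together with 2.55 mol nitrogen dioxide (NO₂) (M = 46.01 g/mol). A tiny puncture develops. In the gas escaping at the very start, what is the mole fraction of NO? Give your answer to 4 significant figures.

0.5131

Effusion rate of each component ∝ n_i/√M_i (partial pressure × 1/√M).
x_NO(eff) = (n_NO/√M_NO) / (n_NO/√M_NO + n_NO₂/√M_NO₂)
= (2.17/√30.01) / (2.17/√30.01 + 2.55/√46.01) = 0.3961/(0.3961 + 0.3759) = 0.5131.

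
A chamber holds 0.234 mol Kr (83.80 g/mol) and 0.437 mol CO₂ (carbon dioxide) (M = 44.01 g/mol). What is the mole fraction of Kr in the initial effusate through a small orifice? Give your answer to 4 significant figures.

Each component's effusion rate ∝ (its partial pressure)·(1/√M) ∝ n_i/√M_i.
So x_Kr in the escaping gas = (n_Kr/√M_Kr) / Σ(n_i/√M_i)
= (0.234/√83.80) / (0.234/√83.80 + 0.437/√44.01) = 0.02556/(0.02556 + 0.06587) = 0.2796.

0.2796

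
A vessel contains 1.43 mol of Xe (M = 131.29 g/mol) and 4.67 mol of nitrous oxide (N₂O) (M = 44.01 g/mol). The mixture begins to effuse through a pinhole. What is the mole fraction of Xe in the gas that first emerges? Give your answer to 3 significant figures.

0.151

Rate_i ∝ x_i/√M_i (Graham's law weighted by mole fraction), so the effusate composition follows n_i/√M_i.
So x_Xe in the escaping gas = (n_Xe/√M_Xe) / Σ(n_i/√M_i)
= (1.43/√131.29) / (1.43/√131.29 + 4.67/√44.01) = 0.1248/(0.1248 + 0.7039) = 0.151.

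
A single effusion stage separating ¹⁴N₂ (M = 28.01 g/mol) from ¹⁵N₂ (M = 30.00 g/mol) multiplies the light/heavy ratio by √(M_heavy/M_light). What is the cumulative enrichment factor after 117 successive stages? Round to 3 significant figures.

After 117 stages the ratio has grown by (√(30.00/28.01))^117 = (30.00/28.01)^(117/2).
= 1.07105^(117/2) = 55.4.

55.4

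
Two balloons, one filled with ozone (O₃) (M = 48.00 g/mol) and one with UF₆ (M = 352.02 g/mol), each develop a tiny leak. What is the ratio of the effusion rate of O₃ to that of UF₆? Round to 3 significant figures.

Graham's law gives rate_O₃/rate_UF₆ = √(M_UF₆/M_O₃) = √(352.02/48.00) = √7.334 = 2.71.

2.71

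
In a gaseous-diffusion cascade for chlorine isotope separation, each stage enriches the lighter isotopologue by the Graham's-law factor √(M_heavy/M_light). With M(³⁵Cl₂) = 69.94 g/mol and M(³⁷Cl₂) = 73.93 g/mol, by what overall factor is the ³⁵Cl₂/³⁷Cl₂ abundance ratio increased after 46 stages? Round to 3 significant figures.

Overall factor = α^46 with α = √(73.93/69.94), i.e. (73.93/69.94)^(46/2).
= 1.05705^23 = 3.58.

3.58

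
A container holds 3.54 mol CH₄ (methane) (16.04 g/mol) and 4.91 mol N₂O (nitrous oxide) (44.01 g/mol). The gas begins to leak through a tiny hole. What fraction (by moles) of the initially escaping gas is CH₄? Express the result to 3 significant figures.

0.544

Rate_i ∝ x_i/√M_i (Graham's law weighted by mole fraction), so the effusate composition follows n_i/√M_i.
So x_CH₄ in the escaping gas = (n_CH₄/√M_CH₄) / Σ(n_i/√M_i)
= (3.54/√16.04) / (3.54/√16.04 + 4.91/√44.01) = 0.8839/(0.8839 + 0.7401) = 0.544.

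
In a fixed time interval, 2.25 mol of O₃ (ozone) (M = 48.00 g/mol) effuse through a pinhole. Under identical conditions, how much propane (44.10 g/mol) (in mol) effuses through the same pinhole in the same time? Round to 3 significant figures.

Since effusion rate ∝ 1/√M, rate_C₃H₈/rate_O₃ = √(M_O₃/M_C₃H₈) = √(48.00/44.10) = √1.088 = 1.043.
So the amount for C₃H₈ is 2.25 × 1.043 = 2.35 mol.

2.35 mol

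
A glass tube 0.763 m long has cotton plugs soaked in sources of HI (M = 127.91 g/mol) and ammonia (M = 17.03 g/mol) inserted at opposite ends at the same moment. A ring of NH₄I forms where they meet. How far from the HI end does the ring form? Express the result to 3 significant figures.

0.204 m

The fronts meet when d_HI + d_NH₃ = L with d_HI/d_NH₃ = √(M_NH₃/M_HI) (Graham's law). Here √(M_NH₃/M_HI) = √(17.03/127.91) = 0.3649.
With d_HI + d_NH₃ = 0.763 m, d_NH₃ = 0.763/(1 + 0.3649) = 0.5590 m.
d_HI = 0.763 − 0.5590 = 0.204 m.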